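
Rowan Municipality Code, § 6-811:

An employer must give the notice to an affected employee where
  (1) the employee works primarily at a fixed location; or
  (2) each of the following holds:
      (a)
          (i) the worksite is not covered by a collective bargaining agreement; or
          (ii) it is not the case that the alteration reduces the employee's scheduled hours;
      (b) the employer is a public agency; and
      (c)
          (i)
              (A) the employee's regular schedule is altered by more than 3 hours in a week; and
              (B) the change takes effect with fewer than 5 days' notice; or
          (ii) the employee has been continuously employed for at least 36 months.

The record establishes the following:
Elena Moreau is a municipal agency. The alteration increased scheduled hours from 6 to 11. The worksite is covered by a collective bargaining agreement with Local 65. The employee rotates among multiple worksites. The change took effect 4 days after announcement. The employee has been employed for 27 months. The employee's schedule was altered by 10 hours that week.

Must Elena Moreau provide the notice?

Yes — required.

(1) fixed location — not satisfied.
(i) no CBA — not met.
(ii) not (hours reduced) — holds.
(a): F OR T → true.
(b) public agency — met.
(A) schedule shift > 3h — satisfied.
(B) < 5 days' notice — holds.
So (i) is satisfied (T AND T).
(ii) tenure ≥ 36 mo. — not satisfied.
So (c) is satisfied (T OR F).
So (2) is satisfied (T AND T AND T).
So Overall is satisfied (F OR T).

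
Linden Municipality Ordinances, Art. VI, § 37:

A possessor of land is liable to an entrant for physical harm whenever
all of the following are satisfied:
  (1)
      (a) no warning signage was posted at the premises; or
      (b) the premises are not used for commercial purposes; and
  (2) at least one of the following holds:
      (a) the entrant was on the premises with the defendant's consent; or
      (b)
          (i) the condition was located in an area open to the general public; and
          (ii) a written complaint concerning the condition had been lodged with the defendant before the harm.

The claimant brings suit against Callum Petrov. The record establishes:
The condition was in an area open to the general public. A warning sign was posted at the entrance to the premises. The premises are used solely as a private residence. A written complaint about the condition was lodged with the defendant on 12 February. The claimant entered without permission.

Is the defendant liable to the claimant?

(a) no signage posted — not met.
(b) not (commercial use) — holds.
(1): F OR T → true.
(a) consent to enter — not satisfied.
(i) public area — holds.
(ii) complaint lodged — satisfied.
(b): T AND T → true.
So (2) is satisfied (F OR T).
So Overall is satisfied (T AND T).

Yes — liable.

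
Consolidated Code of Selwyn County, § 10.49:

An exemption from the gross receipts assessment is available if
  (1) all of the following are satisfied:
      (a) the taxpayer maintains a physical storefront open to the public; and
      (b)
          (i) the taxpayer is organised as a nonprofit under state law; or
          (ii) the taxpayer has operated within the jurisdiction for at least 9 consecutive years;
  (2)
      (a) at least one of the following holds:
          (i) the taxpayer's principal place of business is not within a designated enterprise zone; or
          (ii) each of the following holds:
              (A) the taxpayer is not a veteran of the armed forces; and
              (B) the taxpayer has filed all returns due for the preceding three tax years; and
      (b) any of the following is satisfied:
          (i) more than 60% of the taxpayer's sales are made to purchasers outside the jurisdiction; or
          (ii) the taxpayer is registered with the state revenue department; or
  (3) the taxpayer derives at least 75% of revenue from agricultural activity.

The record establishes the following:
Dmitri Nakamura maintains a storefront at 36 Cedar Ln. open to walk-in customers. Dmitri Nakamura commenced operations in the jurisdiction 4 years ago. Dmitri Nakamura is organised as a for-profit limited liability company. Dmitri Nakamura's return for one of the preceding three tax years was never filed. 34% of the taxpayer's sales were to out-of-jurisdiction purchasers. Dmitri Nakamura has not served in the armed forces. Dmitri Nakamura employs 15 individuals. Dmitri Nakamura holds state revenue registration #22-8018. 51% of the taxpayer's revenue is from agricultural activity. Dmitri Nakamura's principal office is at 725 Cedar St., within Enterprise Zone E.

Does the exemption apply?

(a) has storefront — holds.
(i) nonprofit — fails.
(ii) ≥ 9 yrs in jurisdiction — not satisfied.
(b) = F OR F = false.
(1) = T AND F = false.
(i) not (in enterprise zone) — not met.
(A) not (veteran) — satisfied.
(B) returns current — not met.
So (ii) is not satisfied (T AND F).
(a): F OR F → false.
(i) >60% out-of-jur. sales — fails.
(ii) state-registered — satisfied.
(b) = F OR T = true.
So (2) is not satisfied (F AND T).
(3) ≥75% agricultural — not satisfied.
So Overall is not satisfied (F OR F OR F).

No — not exempt.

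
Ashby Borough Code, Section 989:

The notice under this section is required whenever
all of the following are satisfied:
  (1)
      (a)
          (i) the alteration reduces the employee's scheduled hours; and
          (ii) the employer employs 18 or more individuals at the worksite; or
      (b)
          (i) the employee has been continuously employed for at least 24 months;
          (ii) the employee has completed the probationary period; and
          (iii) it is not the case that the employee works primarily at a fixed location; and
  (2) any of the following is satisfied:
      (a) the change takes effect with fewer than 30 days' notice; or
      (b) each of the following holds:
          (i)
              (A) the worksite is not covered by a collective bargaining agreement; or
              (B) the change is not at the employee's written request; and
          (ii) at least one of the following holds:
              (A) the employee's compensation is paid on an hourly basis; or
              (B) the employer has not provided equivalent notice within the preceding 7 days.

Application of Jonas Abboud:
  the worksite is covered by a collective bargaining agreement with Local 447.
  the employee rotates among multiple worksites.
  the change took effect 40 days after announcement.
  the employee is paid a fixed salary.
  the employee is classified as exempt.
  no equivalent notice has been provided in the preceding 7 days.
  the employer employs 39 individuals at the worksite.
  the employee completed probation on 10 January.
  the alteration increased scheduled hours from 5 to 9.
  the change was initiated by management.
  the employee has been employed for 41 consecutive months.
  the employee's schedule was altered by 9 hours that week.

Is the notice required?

(i) hours reduced — not met.
(ii) ≥ 18 at site — met.
(a) = F AND T = false.
(i) tenure ≥ 24 mo. — holds.
(ii) past probation — met.
(iii) not (fixed location) — holds.
(b) = T AND T AND T = true.
So (1) is satisfied (F OR T).
(a) < 30 days' notice — not met.
(A) no CBA — not met.
(B) not employee-requested — met.
So (i) is satisfied (F OR T).
(A) hourly-paid — not met.
(B) no recent notice — satisfied.
So (ii) is satisfied (F OR T).
(b) = T AND T = true.
(2) = F OR T = true.
Overall = T AND T = true.

Yes — required.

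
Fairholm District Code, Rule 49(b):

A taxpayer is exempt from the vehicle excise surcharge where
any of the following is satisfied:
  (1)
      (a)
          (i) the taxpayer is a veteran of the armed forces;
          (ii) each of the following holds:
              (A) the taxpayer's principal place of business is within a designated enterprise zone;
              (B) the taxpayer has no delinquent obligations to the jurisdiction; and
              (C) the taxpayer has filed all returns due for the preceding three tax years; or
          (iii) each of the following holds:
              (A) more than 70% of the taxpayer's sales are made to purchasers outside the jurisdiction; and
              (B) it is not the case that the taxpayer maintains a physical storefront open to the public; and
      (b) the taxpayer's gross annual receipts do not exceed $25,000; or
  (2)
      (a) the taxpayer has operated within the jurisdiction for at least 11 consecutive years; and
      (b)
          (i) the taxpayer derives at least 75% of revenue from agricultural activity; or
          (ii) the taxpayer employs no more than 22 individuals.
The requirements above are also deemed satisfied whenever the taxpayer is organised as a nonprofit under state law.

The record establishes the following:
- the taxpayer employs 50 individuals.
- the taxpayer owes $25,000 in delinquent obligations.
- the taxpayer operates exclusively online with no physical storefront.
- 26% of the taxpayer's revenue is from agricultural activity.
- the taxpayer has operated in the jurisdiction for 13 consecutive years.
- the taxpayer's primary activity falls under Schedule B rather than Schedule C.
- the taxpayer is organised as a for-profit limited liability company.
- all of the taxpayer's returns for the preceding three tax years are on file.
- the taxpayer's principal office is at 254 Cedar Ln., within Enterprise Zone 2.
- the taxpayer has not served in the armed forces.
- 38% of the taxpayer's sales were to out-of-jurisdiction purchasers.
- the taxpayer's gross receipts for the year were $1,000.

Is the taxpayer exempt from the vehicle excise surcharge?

(i) veteran — fails.
(A) in enterprise zone — satisfied.
(B) no delinquency — fails.
(C) returns current — satisfied.
(ii): T AND F AND T → false.
(A) >70% out-of-jur. sales — fails.
(B) not (has storefront) — holds.
(iii) = F AND T = false.
(a): F OR F OR F → false.
(b) receipts ≤ $25,000 — met.
(1): F AND T → false.
(a) ≥ 11 yrs in jurisdiction — met.
(i) ≥75% agricultural — fails.
(ii) ≤ 22 employees — fails.
(b) = F OR F = false.
So (2) is not satisfied (T AND F).
So Overall is not satisfied (F OR F).
Exception (nonprofit) — not satisfied.
Result: main false OR exception false → false.

No — not exempt.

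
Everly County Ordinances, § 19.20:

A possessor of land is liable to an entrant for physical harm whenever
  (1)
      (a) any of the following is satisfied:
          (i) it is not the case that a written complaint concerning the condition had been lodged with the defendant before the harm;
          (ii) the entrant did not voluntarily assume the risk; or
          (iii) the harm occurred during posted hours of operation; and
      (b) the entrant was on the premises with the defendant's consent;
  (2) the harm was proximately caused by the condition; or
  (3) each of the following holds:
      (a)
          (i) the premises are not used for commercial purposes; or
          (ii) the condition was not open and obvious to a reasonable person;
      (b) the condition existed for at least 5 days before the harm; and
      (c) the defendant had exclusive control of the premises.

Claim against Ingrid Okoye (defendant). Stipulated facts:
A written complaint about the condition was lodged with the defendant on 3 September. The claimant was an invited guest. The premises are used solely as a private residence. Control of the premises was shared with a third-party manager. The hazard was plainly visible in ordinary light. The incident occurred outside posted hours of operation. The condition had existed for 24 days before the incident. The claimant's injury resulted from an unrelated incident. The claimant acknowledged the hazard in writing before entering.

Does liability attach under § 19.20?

No — not liable.

(i) not (complaint lodged) — not met.
(ii) no assumed risk — fails.
(iii) during posted hours — not satisfied.
So (a) is not satisfied (F OR F OR F).
(b) consent to enter — satisfied.
(1) = F AND T = false.
(2) proximate cause — not satisfied.
(i) not (commercial use) — holds.
(ii) not open/obvious — not satisfied.
(a): T OR F → true.
(b) condition ≥5 days old — met.
(c) exclusive control — fails.
So (3) is not satisfied (T AND T AND F).
Overall: F OR F OR F → false.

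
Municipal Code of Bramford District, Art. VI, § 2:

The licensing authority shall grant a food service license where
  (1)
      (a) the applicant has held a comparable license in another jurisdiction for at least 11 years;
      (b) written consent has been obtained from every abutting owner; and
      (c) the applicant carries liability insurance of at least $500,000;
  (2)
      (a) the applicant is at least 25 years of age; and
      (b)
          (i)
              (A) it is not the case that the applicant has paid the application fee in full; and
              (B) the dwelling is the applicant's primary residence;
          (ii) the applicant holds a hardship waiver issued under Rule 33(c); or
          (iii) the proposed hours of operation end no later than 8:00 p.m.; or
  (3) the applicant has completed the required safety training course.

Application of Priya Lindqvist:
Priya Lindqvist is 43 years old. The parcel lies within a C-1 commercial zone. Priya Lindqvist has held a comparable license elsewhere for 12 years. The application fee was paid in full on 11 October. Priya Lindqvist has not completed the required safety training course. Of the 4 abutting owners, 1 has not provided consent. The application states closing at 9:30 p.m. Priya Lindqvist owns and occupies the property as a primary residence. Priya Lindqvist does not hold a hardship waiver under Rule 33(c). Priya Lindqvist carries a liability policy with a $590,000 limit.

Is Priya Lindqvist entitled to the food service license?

(a) prior license ≥ 11 yr — met.
(b) all abutters consent — not met.
(c) insurance ≥ $500,000 — met.
So (1) is not satisfied (T AND F AND T).
(a) age ≥ 25 — holds.
(A) not (fee paid) — not met.
(B) primary residence — met.
So (i) is not satisfied (F AND T).
(ii) hardship waiver — not satisfied.
(iii) closes by 8 p.m. — not met.
(b) = F OR F OR F = false.
So (2) is not satisfied (T AND F).
(3) safety training — fails.
Overall = F OR F OR F = false.

No — denied.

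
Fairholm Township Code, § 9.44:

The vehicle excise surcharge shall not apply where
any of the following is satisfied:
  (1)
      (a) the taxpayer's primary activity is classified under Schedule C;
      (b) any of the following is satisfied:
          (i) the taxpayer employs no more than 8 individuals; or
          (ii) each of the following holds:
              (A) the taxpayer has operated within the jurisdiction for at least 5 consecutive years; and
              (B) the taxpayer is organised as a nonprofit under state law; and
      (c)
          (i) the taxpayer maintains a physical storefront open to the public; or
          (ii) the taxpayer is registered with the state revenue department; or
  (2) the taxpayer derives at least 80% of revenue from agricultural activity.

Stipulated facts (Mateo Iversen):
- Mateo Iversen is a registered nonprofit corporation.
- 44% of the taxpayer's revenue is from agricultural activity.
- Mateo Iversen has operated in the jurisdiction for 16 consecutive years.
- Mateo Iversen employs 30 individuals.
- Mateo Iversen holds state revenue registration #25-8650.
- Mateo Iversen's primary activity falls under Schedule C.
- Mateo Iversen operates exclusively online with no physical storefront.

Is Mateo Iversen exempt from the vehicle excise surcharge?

(a) Schedule C activity — satisfied.
(i) ≤ 8 employees — not satisfied.
(A) ≥ 5 yrs in jurisdiction — holds.
(B) nonprofit — satisfied.
(ii) = T AND T = true.
So (b) is satisfied (F OR T).
(i) has storefront — fails.
(ii) state-registered — satisfied.
(c) = F OR T = true.
So (1) is satisfied (T AND T AND T).
(2) ≥80% agricultural — fails.
Overall: T OR F → true.

Yes — exempt.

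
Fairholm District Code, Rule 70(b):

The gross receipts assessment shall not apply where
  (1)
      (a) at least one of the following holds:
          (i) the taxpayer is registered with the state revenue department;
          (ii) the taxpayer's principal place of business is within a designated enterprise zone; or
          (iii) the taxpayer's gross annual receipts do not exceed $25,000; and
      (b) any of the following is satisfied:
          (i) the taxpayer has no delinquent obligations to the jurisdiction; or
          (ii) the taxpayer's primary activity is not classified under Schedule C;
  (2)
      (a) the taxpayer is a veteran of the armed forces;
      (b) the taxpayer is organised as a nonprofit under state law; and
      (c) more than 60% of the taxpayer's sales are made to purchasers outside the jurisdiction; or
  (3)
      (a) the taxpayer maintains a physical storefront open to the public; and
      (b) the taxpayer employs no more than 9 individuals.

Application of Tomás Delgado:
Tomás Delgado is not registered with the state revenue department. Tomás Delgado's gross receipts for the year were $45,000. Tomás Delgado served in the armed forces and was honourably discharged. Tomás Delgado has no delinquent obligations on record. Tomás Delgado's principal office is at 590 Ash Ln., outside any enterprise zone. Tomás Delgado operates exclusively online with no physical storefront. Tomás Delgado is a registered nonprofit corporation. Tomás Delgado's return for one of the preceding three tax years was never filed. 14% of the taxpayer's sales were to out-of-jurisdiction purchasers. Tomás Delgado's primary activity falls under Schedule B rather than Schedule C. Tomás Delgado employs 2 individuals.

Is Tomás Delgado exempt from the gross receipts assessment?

(i) state-registered — not satisfied.
(ii) in enterprise zone — fails.
(iii) receipts ≤ $25,000 — not met.
(a): F OR F OR F → false.
(i) no delinquency — met.
(ii) not (Schedule C activity) — holds.
(b) = T OR T = true.
(1): F AND T → false.
(a) veteran — holds.
(b) nonprofit — met.
(c) >60% out-of-jur. sales — fails.
(2): T AND T AND F → false.
(a) has storefront — fails.
(b) ≤ 9 employees — satisfied.
So (3) is not satisfied (F AND T).
So Overall is not satisfied (F OR F OR F).

No — not exempt.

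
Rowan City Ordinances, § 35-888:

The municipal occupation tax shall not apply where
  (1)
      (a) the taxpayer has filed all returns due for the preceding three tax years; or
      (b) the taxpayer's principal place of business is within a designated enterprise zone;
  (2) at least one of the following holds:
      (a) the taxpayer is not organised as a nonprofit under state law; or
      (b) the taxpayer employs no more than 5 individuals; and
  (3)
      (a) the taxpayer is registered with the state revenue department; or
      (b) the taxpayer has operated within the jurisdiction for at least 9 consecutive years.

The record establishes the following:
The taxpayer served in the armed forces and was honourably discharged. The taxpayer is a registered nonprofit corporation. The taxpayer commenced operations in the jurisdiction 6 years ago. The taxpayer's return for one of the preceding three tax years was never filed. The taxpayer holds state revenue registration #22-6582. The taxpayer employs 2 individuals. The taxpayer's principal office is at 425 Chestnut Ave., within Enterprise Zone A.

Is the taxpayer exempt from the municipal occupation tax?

Yes — exempt.

(a) returns current — not satisfied.
(b) in enterprise zone — holds.
(1): F OR T → true.
(a) not (nonprofit) — not satisfied.
(b) ≤ 5 employees — satisfied.
So (2) is satisfied (F OR T).
(a) state-registered — satisfied.
(b) ≥ 9 yrs in jurisdiction — fails.
(3): T OR F → true.
Overall: T AND T AND T → true.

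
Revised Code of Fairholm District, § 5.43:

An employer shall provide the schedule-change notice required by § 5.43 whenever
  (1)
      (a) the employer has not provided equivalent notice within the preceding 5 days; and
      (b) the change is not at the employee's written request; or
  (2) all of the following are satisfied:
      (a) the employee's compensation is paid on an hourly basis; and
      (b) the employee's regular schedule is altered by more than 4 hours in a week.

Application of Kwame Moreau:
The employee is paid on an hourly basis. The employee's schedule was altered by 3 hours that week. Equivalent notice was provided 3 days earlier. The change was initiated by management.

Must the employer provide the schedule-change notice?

(a) no recent notice — fails.
(b) not employee-requested — holds.
(1): F AND T → false.
(a) hourly-paid — met.
(b) schedule shift > 4h — not satisfied.
So (2) is not satisfied (T AND F).
So Overall is not satisfied (F OR F).

No — not required.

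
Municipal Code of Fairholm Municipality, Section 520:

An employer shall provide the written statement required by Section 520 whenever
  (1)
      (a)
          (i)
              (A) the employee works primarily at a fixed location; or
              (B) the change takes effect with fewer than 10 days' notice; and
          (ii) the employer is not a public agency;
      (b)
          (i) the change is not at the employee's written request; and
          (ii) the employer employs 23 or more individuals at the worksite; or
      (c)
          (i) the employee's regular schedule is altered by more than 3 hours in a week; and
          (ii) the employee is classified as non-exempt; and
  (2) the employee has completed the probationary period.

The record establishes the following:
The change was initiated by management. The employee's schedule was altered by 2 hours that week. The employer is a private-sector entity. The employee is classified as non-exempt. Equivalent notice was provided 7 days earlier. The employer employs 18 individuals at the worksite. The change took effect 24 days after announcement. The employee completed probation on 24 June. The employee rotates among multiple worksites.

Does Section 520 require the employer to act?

(A) fixed location — not met.
(B) < 10 days' notice — fails.
(i): F OR F → false.
(ii) not (public agency) — satisfied.
(a) = F AND T = false.
(i) not employee-requested — satisfied.
(ii) ≥ 23 at site — not satisfied.
(b) = T AND F = false.
(i) schedule shift > 3h — not met.
(ii) non-exempt — satisfied.
So (c) is not satisfied (F AND T).
(1): F OR F OR F → false.
(2) past probation — met.
So Overall is not satisfied (F AND T).

No — not required.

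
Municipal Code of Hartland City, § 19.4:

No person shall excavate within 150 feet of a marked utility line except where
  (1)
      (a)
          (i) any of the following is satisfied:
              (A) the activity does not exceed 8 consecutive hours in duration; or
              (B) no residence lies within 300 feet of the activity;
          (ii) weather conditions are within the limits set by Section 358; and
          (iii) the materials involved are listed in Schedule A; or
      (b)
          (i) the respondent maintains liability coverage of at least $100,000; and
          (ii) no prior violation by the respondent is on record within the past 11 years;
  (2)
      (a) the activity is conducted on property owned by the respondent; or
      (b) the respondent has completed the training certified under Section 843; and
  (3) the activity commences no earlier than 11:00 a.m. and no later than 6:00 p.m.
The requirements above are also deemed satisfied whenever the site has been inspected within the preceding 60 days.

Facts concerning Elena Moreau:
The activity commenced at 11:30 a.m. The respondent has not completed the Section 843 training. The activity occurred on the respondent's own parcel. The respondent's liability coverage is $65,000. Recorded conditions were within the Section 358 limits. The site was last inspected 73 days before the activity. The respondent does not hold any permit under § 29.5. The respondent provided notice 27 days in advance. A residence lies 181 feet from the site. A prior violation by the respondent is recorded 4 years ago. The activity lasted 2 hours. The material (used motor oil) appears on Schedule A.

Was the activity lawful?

(A) ≤ 8 hrs duration — satisfied.
(B) no residence in 300 ft — fails.
(i): T OR F → true.
(ii) weather ok — holds.
(iii) Schedule A material — satisfied.
(a): T AND T AND T → true.
(i) coverage ≥ $100,000 — not satisfied.
(ii) no prior violation — not met.
(b): F AND F → false.
(1) = T OR F = true.
(a) own property — satisfied.
(b) training certified — not satisfied.
(2): T OR F → true.
(3) start within hours — holds.
So Overall is satisfied (T AND T AND T).
Exception (site inspected) — not satisfied.
Result: main true OR exception false → true.

Yes — lawful.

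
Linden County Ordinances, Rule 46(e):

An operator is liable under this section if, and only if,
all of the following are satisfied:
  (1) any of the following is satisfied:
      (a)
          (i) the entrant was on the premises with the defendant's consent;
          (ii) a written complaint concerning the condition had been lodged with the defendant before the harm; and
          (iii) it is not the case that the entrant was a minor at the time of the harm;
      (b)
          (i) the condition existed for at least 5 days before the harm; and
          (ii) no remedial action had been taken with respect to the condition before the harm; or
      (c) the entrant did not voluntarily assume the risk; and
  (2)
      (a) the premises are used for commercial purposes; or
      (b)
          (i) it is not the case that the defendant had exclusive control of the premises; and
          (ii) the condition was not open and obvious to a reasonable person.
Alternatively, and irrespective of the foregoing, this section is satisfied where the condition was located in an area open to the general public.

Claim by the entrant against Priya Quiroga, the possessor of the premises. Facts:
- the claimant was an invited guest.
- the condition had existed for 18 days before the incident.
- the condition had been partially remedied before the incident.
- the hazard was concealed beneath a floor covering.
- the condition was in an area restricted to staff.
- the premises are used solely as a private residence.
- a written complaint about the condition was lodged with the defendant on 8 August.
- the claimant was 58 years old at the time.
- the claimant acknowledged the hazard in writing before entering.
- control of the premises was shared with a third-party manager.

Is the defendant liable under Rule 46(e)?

Yes — liable.

(i) consent to enter — satisfied.
(ii) complaint lodged — satisfied.
(iii) not (entrant a minor) — holds.
So (a) is satisfied (T AND T AND T).
(i) condition ≥5 days old — holds.
(ii) no remedial action — fails.
(b): T AND F → false.
(c) no assumed risk — fails.
So (1) is satisfied (T OR F OR F).
(a) commercial use — not met.
(i) not (exclusive control) — met.
(ii) not open/obvious — met.
(b): T AND T → true.
(2): F OR T → true.
Overall = T AND T = true.
Exception (public area) — not satisfied.
Result: main true OR exception false → true.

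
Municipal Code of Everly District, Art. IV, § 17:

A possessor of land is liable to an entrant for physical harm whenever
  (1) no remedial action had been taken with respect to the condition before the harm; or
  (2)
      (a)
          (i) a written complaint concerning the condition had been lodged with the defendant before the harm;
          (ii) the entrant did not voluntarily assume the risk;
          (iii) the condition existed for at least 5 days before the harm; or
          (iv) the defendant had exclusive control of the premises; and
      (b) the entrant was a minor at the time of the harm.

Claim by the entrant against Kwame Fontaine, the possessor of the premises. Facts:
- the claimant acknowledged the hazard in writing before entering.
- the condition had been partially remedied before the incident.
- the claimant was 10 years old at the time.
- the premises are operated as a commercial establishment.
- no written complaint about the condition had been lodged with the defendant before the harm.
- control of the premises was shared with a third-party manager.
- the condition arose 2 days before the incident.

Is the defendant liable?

(1) no remedial action — not met.
(i) complaint lodged — not satisfied.
(ii) no assumed risk — not met.
(iii) condition ≥5 days old — not satisfied.
(iv) exclusive control — not met.
(a) = F OR F OR F OR F = false.
(b) entrant a minor — holds.
(2) = F AND T = false.
Overall = F OR F = false.

No — not liable.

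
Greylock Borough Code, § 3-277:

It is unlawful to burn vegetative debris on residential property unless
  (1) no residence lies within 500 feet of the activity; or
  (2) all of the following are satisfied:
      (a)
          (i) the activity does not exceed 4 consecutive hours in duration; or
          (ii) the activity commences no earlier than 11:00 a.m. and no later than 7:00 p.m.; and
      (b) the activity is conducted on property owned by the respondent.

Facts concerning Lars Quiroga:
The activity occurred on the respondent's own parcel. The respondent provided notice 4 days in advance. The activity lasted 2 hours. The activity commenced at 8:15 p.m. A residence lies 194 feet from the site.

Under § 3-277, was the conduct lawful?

Yes — lawful.

(1) no residence in 500 ft — not satisfied.
(i) ≤ 4 hrs duration — satisfied.
(ii) start within hours — fails.
So (a) is satisfied (T OR F).
(b) own property — holds.
So (2) is satisfied (T AND T).
Overall: F OR T → true.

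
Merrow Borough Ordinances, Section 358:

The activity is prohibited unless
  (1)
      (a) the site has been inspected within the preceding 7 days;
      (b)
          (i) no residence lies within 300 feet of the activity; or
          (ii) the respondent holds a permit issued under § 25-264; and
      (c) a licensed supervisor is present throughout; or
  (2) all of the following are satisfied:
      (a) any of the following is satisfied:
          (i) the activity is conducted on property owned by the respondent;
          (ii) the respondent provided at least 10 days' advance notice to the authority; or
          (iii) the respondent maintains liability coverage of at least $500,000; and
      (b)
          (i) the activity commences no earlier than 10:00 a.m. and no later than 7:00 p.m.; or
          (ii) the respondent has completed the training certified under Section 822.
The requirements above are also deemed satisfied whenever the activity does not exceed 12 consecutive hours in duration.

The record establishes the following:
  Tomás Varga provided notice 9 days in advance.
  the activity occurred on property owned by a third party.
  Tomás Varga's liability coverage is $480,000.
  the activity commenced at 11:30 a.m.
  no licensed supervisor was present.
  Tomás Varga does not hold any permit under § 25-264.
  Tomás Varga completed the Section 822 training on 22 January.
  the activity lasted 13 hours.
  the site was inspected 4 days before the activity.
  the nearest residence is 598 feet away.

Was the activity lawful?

No — unlawful.

(a) site inspected — satisfied.
(i) no residence in 300 ft — met.
(ii) holds permit — not satisfied.
(b) = T OR F = true.
(c) supervisor present — not satisfied.
So (1) is not satisfied (T AND T AND F).
(i) own property — not met.
(ii) ≥10 days' notice — not satisfied.
(iii) coverage ≥ $500,000 — not met.
(a): F OR F OR F → false.
(i) start within hours — met.
(ii) training certified — satisfied.
(b): T OR T → true.
(2): F AND T → false.
So Overall is not satisfied (F OR F).
Exception (≤ 12 hrs duration) — not satisfied.
Result: main false OR exception false → false.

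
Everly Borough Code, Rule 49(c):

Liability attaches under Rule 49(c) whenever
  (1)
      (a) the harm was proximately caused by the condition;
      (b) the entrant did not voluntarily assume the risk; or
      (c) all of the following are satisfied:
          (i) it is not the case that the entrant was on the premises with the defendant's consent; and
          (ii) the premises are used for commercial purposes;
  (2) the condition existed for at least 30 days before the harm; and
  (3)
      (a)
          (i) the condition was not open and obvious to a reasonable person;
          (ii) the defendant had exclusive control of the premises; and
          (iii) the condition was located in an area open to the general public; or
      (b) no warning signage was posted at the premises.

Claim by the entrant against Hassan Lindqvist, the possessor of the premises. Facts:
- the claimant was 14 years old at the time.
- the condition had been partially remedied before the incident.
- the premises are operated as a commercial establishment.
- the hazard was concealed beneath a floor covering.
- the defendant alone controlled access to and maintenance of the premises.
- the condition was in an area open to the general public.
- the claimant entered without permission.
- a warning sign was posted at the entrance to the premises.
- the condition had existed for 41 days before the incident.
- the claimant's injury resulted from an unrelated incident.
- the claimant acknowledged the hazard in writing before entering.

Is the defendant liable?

(a) proximate cause — not met.
(b) no assumed risk — not satisfied.
(i) not (consent to enter) — satisfied.
(ii) commercial use — satisfied.
So (c) is satisfied (T AND T).
(1) = F OR F OR T = true.
(2) condition ≥30 days old — satisfied.
(i) not open/obvious — holds.
(ii) exclusive control — satisfied.
(iii) public area — satisfied.
(a): T AND T AND T → true.
(b) no signage posted — not met.
(3): T OR F → true.
Overall: T AND T AND T → true.

Yes — liable.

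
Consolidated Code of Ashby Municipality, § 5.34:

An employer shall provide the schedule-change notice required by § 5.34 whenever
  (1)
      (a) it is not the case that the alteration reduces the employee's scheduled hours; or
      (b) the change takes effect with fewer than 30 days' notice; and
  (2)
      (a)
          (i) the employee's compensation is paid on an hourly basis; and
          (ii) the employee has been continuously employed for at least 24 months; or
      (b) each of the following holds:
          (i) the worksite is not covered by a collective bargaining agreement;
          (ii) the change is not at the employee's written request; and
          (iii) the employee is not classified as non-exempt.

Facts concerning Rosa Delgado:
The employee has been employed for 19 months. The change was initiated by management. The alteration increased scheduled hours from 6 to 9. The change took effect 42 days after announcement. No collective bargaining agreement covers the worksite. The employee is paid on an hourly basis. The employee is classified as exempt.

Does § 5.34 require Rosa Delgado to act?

Yes — required.

(a) not (hours reduced) — met.
(b) < 30 days' notice — not satisfied.
(1): T OR F → true.
(i) hourly-paid — holds.
(ii) tenure ≥ 24 mo. — fails.
(a) = T AND F = false.
(i) no CBA — satisfied.
(ii) not employee-requested — holds.
(iii) not (non-exempt) — satisfied.
So (b) is satisfied (T AND T AND T).
(2): F OR T → true.
So Overall is satisfied (T AND T).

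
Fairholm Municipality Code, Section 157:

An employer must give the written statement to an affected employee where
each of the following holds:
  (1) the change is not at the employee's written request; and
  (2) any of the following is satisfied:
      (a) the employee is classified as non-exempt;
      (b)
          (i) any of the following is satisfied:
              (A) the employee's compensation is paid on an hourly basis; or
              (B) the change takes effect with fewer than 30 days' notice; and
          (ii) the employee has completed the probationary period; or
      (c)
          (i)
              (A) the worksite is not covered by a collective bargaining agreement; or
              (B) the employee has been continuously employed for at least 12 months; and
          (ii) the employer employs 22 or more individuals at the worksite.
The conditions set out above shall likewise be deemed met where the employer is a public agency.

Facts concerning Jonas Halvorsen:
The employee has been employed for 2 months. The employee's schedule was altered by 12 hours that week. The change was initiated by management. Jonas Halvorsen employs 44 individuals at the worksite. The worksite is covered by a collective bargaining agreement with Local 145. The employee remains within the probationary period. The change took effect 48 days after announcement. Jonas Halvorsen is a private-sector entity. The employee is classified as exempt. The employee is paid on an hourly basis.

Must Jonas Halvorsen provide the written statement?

No — not required.

(1) not employee-requested — holds.
(a) non-exempt — not met.
(A) hourly-paid — satisfied.
(B) < 30 days' notice — not met.
(i): T OR F → true.
(ii) past probation — not satisfied.
So (b) is not satisfied (T AND F).
(A) no CBA — not satisfied.
(B) tenure ≥ 12 mo. — not satisfied.
(i): F OR F → false.
(ii) ≥ 22 at site — met.
(c): F AND T → false.
So (2) is not satisfied (F OR F OR F).
Overall = T AND F = false.
Exception (public agency) — not satisfied.
Result: main false OR exception false → false.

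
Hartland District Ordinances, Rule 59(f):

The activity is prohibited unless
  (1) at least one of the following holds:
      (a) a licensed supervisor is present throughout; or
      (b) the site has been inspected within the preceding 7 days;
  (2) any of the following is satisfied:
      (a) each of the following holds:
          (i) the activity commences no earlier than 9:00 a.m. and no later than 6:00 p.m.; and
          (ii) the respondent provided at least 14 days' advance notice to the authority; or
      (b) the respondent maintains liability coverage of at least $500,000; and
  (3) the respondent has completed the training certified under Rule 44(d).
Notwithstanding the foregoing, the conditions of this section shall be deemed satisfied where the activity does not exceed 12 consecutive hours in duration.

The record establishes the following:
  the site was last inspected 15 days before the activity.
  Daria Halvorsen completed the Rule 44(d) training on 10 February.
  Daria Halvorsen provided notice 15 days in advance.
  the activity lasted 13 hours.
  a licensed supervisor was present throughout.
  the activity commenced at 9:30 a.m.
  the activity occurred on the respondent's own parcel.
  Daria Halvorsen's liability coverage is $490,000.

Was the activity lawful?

Yes — lawful.

(a) supervisor present — met.
(b) site inspected — not satisfied.
(1) = T OR F = true.
(i) start within hours — holds.
(ii) ≥14 days' notice — holds.
(a) = T AND T = true.
(b) coverage ≥ $500,000 — fails.
(2): T OR F → true.
(3) training certified — met.
Overall = T AND T AND T = true.
Exception (≤ 12 hrs duration) — not satisfied.
Result: main true OR exception false → true.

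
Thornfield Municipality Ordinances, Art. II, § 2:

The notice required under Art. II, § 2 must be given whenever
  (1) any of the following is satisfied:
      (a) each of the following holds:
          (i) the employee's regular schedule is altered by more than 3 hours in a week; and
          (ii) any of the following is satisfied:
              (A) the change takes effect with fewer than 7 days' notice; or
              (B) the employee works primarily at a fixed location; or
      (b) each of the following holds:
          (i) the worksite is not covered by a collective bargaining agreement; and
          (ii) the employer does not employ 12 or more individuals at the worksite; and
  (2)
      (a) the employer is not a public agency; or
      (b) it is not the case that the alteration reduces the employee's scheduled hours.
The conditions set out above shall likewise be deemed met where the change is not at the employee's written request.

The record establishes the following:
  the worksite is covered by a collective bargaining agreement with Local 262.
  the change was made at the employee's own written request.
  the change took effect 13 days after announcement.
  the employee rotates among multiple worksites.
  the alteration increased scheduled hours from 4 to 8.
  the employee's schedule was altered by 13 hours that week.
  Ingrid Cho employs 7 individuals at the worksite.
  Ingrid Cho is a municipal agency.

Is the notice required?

(i) schedule shift > 3h — holds.
(A) < 7 days' notice — not satisfied.
(B) fixed location — not satisfied.
(ii) = F OR F = false.
So (a) is not satisfied (T AND F).
(i) no CBA — not satisfied.
(ii) not (≥ 12 at site) — met.
(b) = F AND T = false.
(1) = F OR F = false.
(a) not (public agency) — not satisfied.
(b) not (hours reduced) — met.
(2) = F OR T = true.
Overall = F AND T = false.
Exception (not employee-requested) — not satisfied.
Result: main false OR exception false → false.

No — not required.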